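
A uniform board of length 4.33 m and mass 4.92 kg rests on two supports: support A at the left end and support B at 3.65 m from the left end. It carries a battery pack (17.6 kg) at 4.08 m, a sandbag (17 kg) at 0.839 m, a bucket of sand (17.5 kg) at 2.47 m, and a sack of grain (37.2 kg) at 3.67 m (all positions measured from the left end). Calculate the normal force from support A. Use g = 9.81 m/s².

R_A ≈ 181 N

Taking torques about support B:
Beam weight: 4.92 × 9.81 = 48.27 N down at 2.165 m → arm 1.485 m, τ = 48.27 × 1.485 = 71.68 N·m counterclockwise.
Battery pack: 17.6 × 9.81 = 172.7 N down at 4.08 m → arm 0.43 m, τ = 172.7 × 0.43 = 74.26 N·m clockwise.
Sandbag: 17 × 9.81 = 166.8 N down at 0.839 m → arm 2.811 m, τ = 166.8 × 2.811 = 468.9 N·m counterclockwise.
Bucket of sand: 17.5 × 9.81 = 171.7 N down at 2.47 m → arm 1.18 m, τ = 171.7 × 1.18 = 202.6 N·m counterclockwise.
Sack of grain: 37.2 × 9.81 = 364.9 N down at 3.67 m → arm 0.02 m, τ = 364.9 × 0.02 = 7.298 N·m clockwise.
Net load moment about support B = 661.6 N·m counterclockwise.
Reaction R at support A is upward at 0 m, arm 3.65 m → moment R × 3.65 clockwise.
Balancing moments: R × 3.65 = 661.6, giving R = 181 N.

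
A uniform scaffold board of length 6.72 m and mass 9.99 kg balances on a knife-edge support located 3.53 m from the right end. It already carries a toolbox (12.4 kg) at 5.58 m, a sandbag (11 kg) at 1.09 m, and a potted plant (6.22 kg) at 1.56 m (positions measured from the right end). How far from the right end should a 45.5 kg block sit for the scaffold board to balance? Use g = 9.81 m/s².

x ≈ 3.87 m from the right end

Choose the knife-edge support (at 3.53 m from the right end) as the axis so the support reaction has zero arm there.
Beam weight: 9.99 × 9.81 = 98 N down at 3.36 m → arm 0.17 m, τ = 98 × 0.17 = 16.66 N·m clockwise.
Toolbox: 12.4 × 9.81 = 121.6 N down at 5.58 m → arm 2.05 m, τ = 121.6 × 2.05 = 249.3 N·m counterclockwise.
Sandbag: 11 × 9.81 = 107.9 N down at 1.09 m → arm 2.44 m, τ = 107.9 × 2.44 = 263.3 N·m clockwise.
Potted plant: 6.22 × 9.81 = 61.02 N down at 1.56 m → arm 1.97 m, τ = 61.02 × 1.97 = 120.2 N·m clockwise.
Net moment of existing loads = 150.9 N·m clockwise.
The block weighs 45.5 × 9.81 = 446.4 N and must supply an equal counterclockwise moment, so its lever arm about the knife-edge support is 150.9 / 446.4 = 0.338 m.
That puts it at 3.53 + 0.338 = 3.87 m from the right end.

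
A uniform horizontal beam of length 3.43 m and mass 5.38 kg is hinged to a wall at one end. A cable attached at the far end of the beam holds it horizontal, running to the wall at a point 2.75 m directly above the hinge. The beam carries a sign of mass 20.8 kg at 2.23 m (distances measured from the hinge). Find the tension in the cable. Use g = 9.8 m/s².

Sum moments about the hinge (the unknown hinge reaction has zero arm there).
Beam weight: 5.38 × 9.8 = 52.72 N down at 1.715 m → arm 1.715 m, τ = 52.72 × 1.715 = 90.41 N·m clockwise.
Sign: 20.8 × 9.8 = 203.8 N down at 2.23 m → arm 2.23 m, τ = 203.8 × 2.23 = 454.5 N·m clockwise.
Total clockwise load moment = 544.9 N·m.
The cable tension T acts at 3.43 m; only its component perpendicular to the beam, T sinθ, produces torque. sinθ = h/√(h²+d²) = 2.75/√(2.75²+3.43²) = 0.6255.
For rotational equilibrium, T × 3.43 × 0.6255 = 544.9, so T = 544.9 / 2.145 = 254 N.

T ≈ 254 N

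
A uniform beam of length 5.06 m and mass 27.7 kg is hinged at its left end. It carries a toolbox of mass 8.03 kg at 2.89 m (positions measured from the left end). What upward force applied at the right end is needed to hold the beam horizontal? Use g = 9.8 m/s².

Taking torques about the left end:
Beam weight: 27.7 × 9.8 = 271.5 N down at 2.53 m → arm 2.53 m, τ = 271.5 × 2.53 = 686.9 N·m clockwise.
Toolbox: 8.03 × 9.8 = 78.69 N down at 2.89 m → arm 2.89 m, τ = 78.69 × 2.89 = 227.4 N·m clockwise.
Net moment of the loads = 914.3 N·m clockwise.
The upward force F acts at the right end, arm 5.06 m, giving F × 5.06 counterclockwise.
Setting net torque to zero: F × 5.06 = 914.3 → F = 914.3 / 5.06 = 181 N.

F ≈ 181 N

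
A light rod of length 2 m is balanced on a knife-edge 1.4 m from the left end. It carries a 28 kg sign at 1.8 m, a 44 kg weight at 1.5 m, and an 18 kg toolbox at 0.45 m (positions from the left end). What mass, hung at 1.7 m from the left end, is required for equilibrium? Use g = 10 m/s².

m ≈ 5 kg

Taking torques about the knife-edge (at 1.4 m from the left end):
Sign: 28 × 10 = 280 N down at 1.8 m → arm 0.4 m, τ = 280 × 0.4 = 112 N·m clockwise.
Weight: 44 × 10 = 440 N down at 1.5 m → arm 0.1 m, τ = 440 × 0.1 = 44 N·m clockwise.
Toolbox: 18 × 10 = 180 N down at 0.45 m → arm 0.95 m, τ = 180 × 0.95 = 171 N·m counterclockwise.
Net moment of known loads = 15 N·m counterclockwise.
An unknown mass m at 1.7 m has arm 0.3 m; its moment is m·g·0.3 clockwise.
Setting net torque to zero: m × 10 × 0.3 = 15 → m = 15 / (10 × 0.3) = 5 kg.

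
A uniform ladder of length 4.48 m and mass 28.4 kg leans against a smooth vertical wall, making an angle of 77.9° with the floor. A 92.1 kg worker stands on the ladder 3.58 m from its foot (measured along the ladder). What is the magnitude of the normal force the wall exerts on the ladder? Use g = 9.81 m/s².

N_wall ≈ 185 N

Choose the foot of the ladder as the axis so the floor normal and friction both act there and drop out.
Ladder weight 28.4×9.81 = 278.6 N acts at 2.24 m along the ladder; its horizontal arm is 2.24·cos77.9° = 0.4695 m → τ = 130.8 N·m clockwise.
Worker: 92.1×9.81 = 903.5 N at 3.58 m → arm 0.7504 m → τ = 678 N·m clockwise.
Wall normal N acts horizontally at the top; its moment arm is the height L sinθ = 4.48·sin77.9° = 4.38 m, counterclockwise.
Balancing moments: N × 4.38 = 808.8, giving N = 185 N.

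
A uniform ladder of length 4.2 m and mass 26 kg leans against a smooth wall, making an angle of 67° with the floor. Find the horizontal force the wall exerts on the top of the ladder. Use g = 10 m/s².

Choose the foot of the ladder as the axis so the floor normal and friction both act there and drop out.
Ladder weight 26×10 = 260 N acts at 2.1 m along the ladder; its horizontal arm is 2.1·cos67° = 0.8205 m → τ = 213.3 N·m clockwise.
Wall normal N acts horizontally at the top; its moment arm is the height L sinθ = 4.2·sin67° = 3.866 m, counterclockwise.
Setting net torque to zero: N × 3.866 = 213.3 → N = 55.2 N.

N_wall ≈ 55.2 N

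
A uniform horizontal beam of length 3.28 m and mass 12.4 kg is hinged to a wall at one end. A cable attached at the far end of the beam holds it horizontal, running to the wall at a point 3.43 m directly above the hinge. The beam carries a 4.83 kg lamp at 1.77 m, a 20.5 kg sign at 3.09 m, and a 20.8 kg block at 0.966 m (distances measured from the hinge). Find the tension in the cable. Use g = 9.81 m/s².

T ≈ 465 N

Sum moments about the hinge (the unknown hinge reaction has zero arm there).
Beam weight: 12.4 × 9.81 = 121.6 N down at 1.64 m → arm 1.64 m, τ = 121.6 × 1.64 = 199.4 N·m clockwise.
Lamp: 4.83 × 9.81 = 47.38 N down at 1.77 m → arm 1.77 m, τ = 47.38 × 1.77 = 83.86 N·m clockwise.
Sign: 20.5 × 9.81 = 201.1 N down at 3.09 m → arm 3.09 m, τ = 201.1 × 3.09 = 621.4 N·m clockwise.
Block: 20.8 × 9.81 = 204 N down at 0.966 m → arm 0.966 m, τ = 204 × 0.966 = 197.1 N·m clockwise.
Total clockwise load moment = 1102 N·m.
The cable tension T acts at 3.28 m; only its component perpendicular to the beam, T sinθ, produces torque. sinθ = h/√(h²+d²) = 3.43/√(3.43²+3.28²) = 0.7227.
Setting net torque to zero: T × 3.28 × 0.7227 = 1102 → T = 1102 / 2.37 = 465 N.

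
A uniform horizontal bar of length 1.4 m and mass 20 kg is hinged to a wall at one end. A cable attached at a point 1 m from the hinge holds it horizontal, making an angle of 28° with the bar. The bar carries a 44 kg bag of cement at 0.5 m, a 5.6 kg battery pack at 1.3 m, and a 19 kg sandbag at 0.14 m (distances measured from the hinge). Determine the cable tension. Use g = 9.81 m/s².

Take moments about the hinge.
Beam weight: 20 × 9.81 = 196.2 N down at 0.7 m → arm 0.7 m, τ = 196.2 × 0.7 = 137.3 N·m clockwise.
Bag of cement: 44 × 9.81 = 431.6 N down at 0.5 m → arm 0.5 m, τ = 431.6 × 0.5 = 215.8 N·m clockwise.
Battery pack: 5.6 × 9.81 = 54.94 N down at 1.3 m → arm 1.3 m, τ = 54.94 × 1.3 = 71.42 N·m clockwise.
Sandbag: 19 × 9.81 = 186.4 N down at 0.14 m → arm 0.14 m, τ = 186.4 × 0.14 = 26.1 N·m clockwise.
Total clockwise load moment = 450.6 N·m.
The cable tension T acts at 1 m; only its component perpendicular to the bar, T sinθ, produces torque. sin 28° = 0.4695.
Balancing moments: T × 1 × 0.4695 = 450.6, giving T = 450.6 / 0.4695 = 960 N.

T ≈ 960 N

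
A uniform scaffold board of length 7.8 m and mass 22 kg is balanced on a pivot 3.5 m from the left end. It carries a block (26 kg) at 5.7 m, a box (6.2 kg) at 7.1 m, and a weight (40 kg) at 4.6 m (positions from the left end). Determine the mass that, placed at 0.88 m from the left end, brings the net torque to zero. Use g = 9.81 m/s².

Choose the pivot (at 3.5 m from the left end) as the axis so the support reaction has zero arm there.
Beam weight: 22 × 9.81 = 215.8 N down at 3.9 m → arm 0.4 m, τ = 215.8 × 0.4 = 86.32 N·m clockwise.
Block: 26 × 9.81 = 255.1 N down at 5.7 m → arm 2.2 m, τ = 255.1 × 2.2 = 561.2 N·m clockwise.
Box: 6.2 × 9.81 = 60.82 N down at 7.1 m → arm 3.6 m, τ = 60.82 × 3.6 = 219 N·m clockwise.
Weight: 40 × 9.81 = 392.4 N down at 4.6 m → arm 1.1 m, τ = 392.4 × 1.1 = 431.6 N·m clockwise.
Net moment of known loads = 1298 N·m clockwise.
An unknown mass m at 0.88 m has arm 2.62 m; its moment is m·g·2.62 counterclockwise.
For rotational equilibrium, m × 9.81 × 2.62 = 1298, so m = 1298 / (9.81 × 2.62) = 50.5 kg.

m ≈ 50.5 kg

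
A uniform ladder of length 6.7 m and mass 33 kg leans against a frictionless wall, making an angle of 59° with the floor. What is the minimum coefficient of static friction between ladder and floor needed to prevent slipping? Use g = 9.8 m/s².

Choose the foot of the ladder as the axis so the floor normal and friction both act there and drop out.
Ladder weight 33×9.8 = 323.4 N acts at 3.35 m along the ladder; its horizontal arm is 3.35·cos59° = 1.725 m → τ = 557.9 N·m clockwise.
Wall normal N acts horizontally at the top; its moment arm is the height L sinθ = 6.7·sin59° = 5.743 m, counterclockwise.
Balancing moments: N × 5.743 = 557.9, giving N = 97.14 N.
ΣFx = 0 ⇒ f = N_wall = 97.14 N. ΣFy = 0 ⇒ N_floor = 323.4 N.
μ_min = f / N_floor = 97.14 / 323.4 = 0.3.

μ_min ≈ 0.3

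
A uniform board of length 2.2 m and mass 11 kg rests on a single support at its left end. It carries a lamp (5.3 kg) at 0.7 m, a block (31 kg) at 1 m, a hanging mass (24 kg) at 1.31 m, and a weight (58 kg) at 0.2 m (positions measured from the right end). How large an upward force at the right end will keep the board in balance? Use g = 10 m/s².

Sum moments about the left end (the unknown pivot reaction has zero arm there).
Beam weight: 11 × 10 = 110 N down at 1.1 m → arm 1.1 m, τ = 110 × 1.1 = 121 N·m clockwise.
Lamp: 5.3 × 10 = 53 N down at 0.7 m → arm 1.5 m, τ = 53 × 1.5 = 79.5 N·m clockwise.
Block: 31 × 10 = 310 N down at 1 m → arm 1.2 m, τ = 310 × 1.2 = 372 N·m clockwise.
Hanging mass: 24 × 10 = 240 N down at 1.31 m → arm 0.89 m, τ = 240 × 0.89 = 213.6 N·m clockwise.
Weight: 58 × 10 = 580 N down at 0.2 m → arm 2 m, τ = 580 × 2 = 1160 N·m clockwise.
Net moment of the loads = 1946 N·m clockwise.
The upward force F acts at the right end, arm 2.2 m, giving F × 2.2 counterclockwise.
For rotational equilibrium, F × 2.2 = 1946, so F = 1946 / 2.2 = 885 N.

F ≈ 885 N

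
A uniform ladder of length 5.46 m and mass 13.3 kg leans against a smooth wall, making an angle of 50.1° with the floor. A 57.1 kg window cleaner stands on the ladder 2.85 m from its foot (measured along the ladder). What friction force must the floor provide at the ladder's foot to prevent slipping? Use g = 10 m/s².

About the foot of the ladder:
Ladder weight 13.3×10 = 133 N acts at 2.73 m along the ladder; its horizontal arm is 2.73·cos50.1° = 1.751 m → τ = 232.9 N·m clockwise.
Window cleaner: 57.1×10 = 571 N at 2.85 m → arm 1.828 m → τ = 1044 N·m clockwise.
Wall normal N acts horizontally at the top; its moment arm is the height L sinθ = 5.46·sin50.1° = 4.189 m, counterclockwise.
Στ = 0 ⇒ N × 4.189 = 1277 ⇒ N = 305 N.
ΣFx = 0: friction at the foot balances the wall's push, so f = N_wall = 305 N.

f ≈ 305 N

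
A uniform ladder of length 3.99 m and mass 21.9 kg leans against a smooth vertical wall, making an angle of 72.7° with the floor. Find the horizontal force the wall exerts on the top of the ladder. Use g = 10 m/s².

Take moments about the foot of the ladder.
Ladder weight 21.9×10 = 219 N acts at 1.995 m along the ladder; its horizontal arm is 1.995·cos72.7° = 0.5933 m → τ = 129.9 N·m clockwise.
Wall normal N acts horizontally at the top; its moment arm is the height L sinθ = 3.99·sin72.7° = 3.809 m, counterclockwise.
Balancing moments: N × 3.809 = 129.9, giving N = 34.1 N.

N_wall ≈ 34.1 N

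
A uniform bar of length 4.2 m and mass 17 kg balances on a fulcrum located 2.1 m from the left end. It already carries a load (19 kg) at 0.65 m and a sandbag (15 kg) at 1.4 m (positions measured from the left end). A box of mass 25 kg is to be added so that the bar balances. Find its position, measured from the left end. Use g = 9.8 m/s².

x ≈ 3.62 m from the left end

Sum moments about the fulcrum (at 2.1 m from the left end) (the support reaction has zero arm there).
Beam weight: acts at the fulcrum, moment arm 0 → no torque.
Load: 19 × 9.8 = 186.2 N down at 0.65 m → arm 1.45 m, τ = 186.2 × 1.45 = 270 N·m counterclockwise.
Sandbag: 15 × 9.8 = 147 N down at 1.4 m → arm 0.7 m, τ = 147 × 0.7 = 102.9 N·m counterclockwise.
Net moment of existing loads = 372.9 N·m counterclockwise.
The box weighs 25 × 9.8 = 245 N and must supply an equal clockwise moment, so its lever arm about the fulcrum is 372.9 / 245 = 1.52 m.
That puts it at 2.1 + 1.52 = 3.62 m from the left end.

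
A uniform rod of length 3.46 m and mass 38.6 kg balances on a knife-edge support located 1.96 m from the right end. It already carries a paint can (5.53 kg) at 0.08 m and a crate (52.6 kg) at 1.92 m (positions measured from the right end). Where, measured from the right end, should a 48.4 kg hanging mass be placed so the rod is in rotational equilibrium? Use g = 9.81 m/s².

Choose the knife-edge support (at 1.96 m from the right end) as the axis so the support reaction has zero arm there.
Beam weight: 38.6 × 9.81 = 378.7 N down at 1.73 m → arm 0.23 m, τ = 378.7 × 0.23 = 87.1 N·m clockwise.
Paint can: 5.53 × 9.81 = 54.25 N down at 0.08 m → arm 1.88 m, τ = 54.25 × 1.88 = 102 N·m clockwise.
Crate: 52.6 × 9.81 = 516 N down at 1.92 m → arm 0.04 m, τ = 516 × 0.04 = 20.64 N·m clockwise.
Net moment of existing loads = 209.7 N·m clockwise.
The hanging mass weighs 48.4 × 9.81 = 474.8 N and must supply an equal counterclockwise moment, so its lever arm about the knife-edge support is 209.7 / 474.8 = 0.442 m.
That puts it at 1.96 + 0.442 = 2.4 m from the right end.

x ≈ 2.4 m from the right end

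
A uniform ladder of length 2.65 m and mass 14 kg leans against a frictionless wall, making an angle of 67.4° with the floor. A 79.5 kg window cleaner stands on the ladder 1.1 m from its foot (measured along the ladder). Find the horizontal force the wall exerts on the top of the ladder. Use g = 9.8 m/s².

Choose the foot of the ladder as the axis so the floor normal and friction both act there and drop out.
Ladder weight 14×9.8 = 137.2 N acts at 1.325 m along the ladder; its horizontal arm is 1.325·cos67.4° = 0.5092 m → τ = 69.86 N·m clockwise.
Window cleaner: 79.5×9.8 = 779.1 N at 1.1 m → arm 0.4227 m → τ = 329.3 N·m clockwise.
Wall normal N acts horizontally at the top; its moment arm is the height L sinθ = 2.65·sin67.4° = 2.447 m, counterclockwise.
For rotational equilibrium, N × 2.447 = 399.2, so N = 163 N.

N_wall ≈ 163 N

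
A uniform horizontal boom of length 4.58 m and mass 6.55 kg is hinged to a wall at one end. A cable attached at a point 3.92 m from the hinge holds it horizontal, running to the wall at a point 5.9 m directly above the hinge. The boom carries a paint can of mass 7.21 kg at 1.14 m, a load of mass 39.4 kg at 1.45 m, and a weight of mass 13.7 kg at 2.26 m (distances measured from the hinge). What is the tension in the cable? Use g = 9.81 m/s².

T ≈ 334 N

Choose the hinge as the axis so the unknown hinge reaction has zero arm there.
Beam weight: 6.55 × 9.81 = 64.26 N down at 2.29 m → arm 2.29 m, τ = 64.26 × 2.29 = 147.2 N·m clockwise.
Paint can: 7.21 × 9.81 = 70.73 N down at 1.14 m → arm 1.14 m, τ = 70.73 × 1.14 = 80.63 N·m clockwise.
Load: 39.4 × 9.81 = 386.5 N down at 1.45 m → arm 1.45 m, τ = 386.5 × 1.45 = 560.4 N·m clockwise.
Weight: 13.7 × 9.81 = 134.4 N down at 2.26 m → arm 2.26 m, τ = 134.4 × 2.26 = 303.7 N·m clockwise.
Total clockwise load moment = 1092 N·m.
The cable tension T acts at 3.92 m; only its component perpendicular to the boom, T sinθ, produces torque. sinθ = h/√(h²+d²) = 5.9/√(5.9²+3.92²) = 0.8329.
Balancing moments: T × 3.92 × 0.8329 = 1092, giving T = 1092 / 3.265 = 334 N.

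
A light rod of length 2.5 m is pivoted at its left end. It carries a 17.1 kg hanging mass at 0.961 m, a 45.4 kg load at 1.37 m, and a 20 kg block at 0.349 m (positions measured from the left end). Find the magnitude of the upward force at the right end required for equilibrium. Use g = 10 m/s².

F ≈ 342 N

Taking torques about the left end:
Hanging mass: 17.1 × 10 = 171 N down at 0.961 m → arm 0.961 m, τ = 171 × 0.961 = 164.3 N·m clockwise.
Load: 45.4 × 10 = 454 N down at 1.37 m → arm 1.37 m, τ = 454 × 1.37 = 622 N·m clockwise.
Block: 20 × 10 = 200 N down at 0.349 m → arm 0.349 m, τ = 200 × 0.349 = 69.8 N·m clockwise.
Net moment of the loads = 856.1 N·m clockwise.
The upward force F acts at the right end, arm 2.5 m, giving F × 2.5 counterclockwise.
Setting net torque to zero: F × 2.5 = 856.1 → F = 856.1 / 2.5 = 342 N.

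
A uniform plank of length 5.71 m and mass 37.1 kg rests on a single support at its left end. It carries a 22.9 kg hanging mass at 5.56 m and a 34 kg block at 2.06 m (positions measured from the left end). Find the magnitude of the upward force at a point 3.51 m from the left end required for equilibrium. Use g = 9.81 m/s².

Sum moments about the left end (the unknown pivot reaction has zero arm there).
Beam weight: 37.1 × 9.81 = 364 N down at 2.855 m → arm 2.855 m, τ = 364 × 2.855 = 1039 N·m clockwise.
Hanging mass: 22.9 × 9.81 = 224.6 N down at 5.56 m → arm 5.56 m, τ = 224.6 × 5.56 = 1249 N·m clockwise.
Block: 34 × 9.81 = 333.5 N down at 2.06 m → arm 2.06 m, τ = 333.5 × 2.06 = 687 N·m clockwise.
Net moment of the loads = 2975 N·m clockwise.
The upward force F acts at a point 3.51 m from the left end, arm 3.51 m, giving F × 3.51 counterclockwise.
Setting net torque to zero: F × 3.51 = 2975 → F = 2975 / 3.51 = 848 N.

F ≈ 848 N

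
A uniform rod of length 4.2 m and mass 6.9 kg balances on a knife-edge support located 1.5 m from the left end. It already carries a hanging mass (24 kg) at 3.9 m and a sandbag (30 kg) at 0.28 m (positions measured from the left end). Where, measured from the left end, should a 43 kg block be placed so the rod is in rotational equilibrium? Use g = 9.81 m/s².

Taking torques about the knife-edge support (at 1.5 m from the left end):
Beam weight: 6.9 × 9.81 = 67.69 N down at 2.1 m → arm 0.6 m, τ = 67.69 × 0.6 = 40.61 N·m clockwise.
Hanging mass: 24 × 9.81 = 235.4 N down at 3.9 m → arm 2.4 m, τ = 235.4 × 2.4 = 565 N·m clockwise.
Sandbag: 30 × 9.81 = 294.3 N down at 0.28 m → arm 1.22 m, τ = 294.3 × 1.22 = 359 N·m counterclockwise.
Net moment of existing loads = 246.6 N·m clockwise.
The block weighs 43 × 9.81 = 421.8 N and must supply an equal counterclockwise moment, so its lever arm about the knife-edge support is 246.6 / 421.8 = 0.585 m.
That puts it at 1.5 − 0.585 = 0.915 m from the left end.

x ≈ 0.915 m from the left end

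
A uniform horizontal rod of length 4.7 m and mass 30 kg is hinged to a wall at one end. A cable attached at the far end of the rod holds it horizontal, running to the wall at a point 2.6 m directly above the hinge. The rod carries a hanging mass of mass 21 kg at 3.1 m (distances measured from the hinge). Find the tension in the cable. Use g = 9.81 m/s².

T ≈ 585 N

Sum moments about the hinge (the unknown hinge reaction has zero arm there).
Beam weight: 30 × 9.81 = 294.3 N down at 2.35 m → arm 2.35 m, τ = 294.3 × 2.35 = 691.6 N·m clockwise.
Hanging mass: 21 × 9.81 = 206 N down at 3.1 m → arm 3.1 m, τ = 206 × 3.1 = 638.6 N·m clockwise.
Total clockwise load moment = 1330 N·m.
The cable tension T acts at 4.7 m; only its component perpendicular to the rod, T sinθ, produces torque. sinθ = h/√(h²+d²) = 2.6/√(2.6²+4.7²) = 0.4841.
Στ = 0 ⇒ T × 4.7 × 0.4841 = 1330 ⇒ T = 1330 / 2.275 = 585 N.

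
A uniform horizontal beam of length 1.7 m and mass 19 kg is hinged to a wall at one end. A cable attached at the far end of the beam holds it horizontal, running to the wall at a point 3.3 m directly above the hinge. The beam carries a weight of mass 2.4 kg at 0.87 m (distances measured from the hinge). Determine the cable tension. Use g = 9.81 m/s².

Sum moments about the hinge (the unknown hinge reaction has zero arm there).
Beam weight: 19 × 9.81 = 186.4 N down at 0.85 m → arm 0.85 m, τ = 186.4 × 0.85 = 158.4 N·m clockwise.
Weight: 2.4 × 9.81 = 23.54 N down at 0.87 m → arm 0.87 m, τ = 23.54 × 0.87 = 20.48 N·m clockwise.
Total clockwise load moment = 178.9 N·m.
The cable tension T acts at 1.7 m; only its component perpendicular to the beam, T sinθ, produces torque. sinθ = h/√(h²+d²) = 3.3/√(3.3²+1.7²) = 0.889.
For rotational equilibrium, T × 1.7 × 0.889 = 178.9, so T = 178.9 / 1.511 = 118 N.

T ≈ 118 N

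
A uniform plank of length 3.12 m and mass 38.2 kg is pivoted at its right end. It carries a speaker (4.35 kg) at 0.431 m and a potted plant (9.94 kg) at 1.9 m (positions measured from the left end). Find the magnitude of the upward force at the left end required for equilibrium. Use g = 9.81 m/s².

Taking torques about the right end:
Beam weight: 38.2 × 9.81 = 374.7 N down at 1.56 m → arm 1.56 m, τ = 374.7 × 1.56 = 584.5 N·m counterclockwise.
Speaker: 4.35 × 9.81 = 42.67 N down at 0.431 m → arm 2.689 m, τ = 42.67 × 2.689 = 114.7 N·m counterclockwise.
Potted plant: 9.94 × 9.81 = 97.51 N down at 1.9 m → arm 1.22 m, τ = 97.51 × 1.22 = 119 N·m counterclockwise.
Net moment of the loads = 818.2 N·m counterclockwise.
The upward force F acts at the left end, arm 3.12 m, giving F × 3.12 clockwise.
For rotational equilibrium, F × 3.12 = 818.2, so F = 818.2 / 3.12 = 262 N.

F ≈ 262 N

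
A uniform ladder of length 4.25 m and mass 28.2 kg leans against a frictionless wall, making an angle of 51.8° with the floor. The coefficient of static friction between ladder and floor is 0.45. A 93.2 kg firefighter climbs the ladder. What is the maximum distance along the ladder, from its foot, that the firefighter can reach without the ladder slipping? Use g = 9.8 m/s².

About the foot of the ladder:
Ladder weight 28.2×9.8 = 276.4 N acts at 2.125 m along the ladder; its horizontal arm is 2.125·cos51.8° = 1.314 m → τ = 363.2 N·m clockwise.
Firefighter weight 93.2×9.8 = 913.4 N at distance d → arm d·cos51.8° → τ = 913.4·d·0.6184 clockwise.
Wall normal N at the top has arm L sinθ = 3.34 m counterclockwise, so Στ = 0 gives N·3.34 = 363.2 + 564.8·d.
ΣFy = 0 ⇒ N_floor = 1190 N, so the maximum friction is μ_s·N_floor = 0.45×1190 = 535.5 N. ΣFx = 0 ⇒ N_wall = f, so at the slipping point N = 535.5 N.
Substituting: 535.5×3.34 = 363.2 + 564.8·d ⇒ d = (1789 − 363.2) / 564.8 = 2.52 m.

d ≈ 2.52 m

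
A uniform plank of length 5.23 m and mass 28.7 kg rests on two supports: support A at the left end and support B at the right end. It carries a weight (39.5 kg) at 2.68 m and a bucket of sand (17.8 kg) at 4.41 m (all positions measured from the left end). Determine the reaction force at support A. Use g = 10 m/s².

R_A ≈ 364 N

Sum moments about support B (its reaction then has zero moment arm).
Beam weight: 28.7 × 10 = 287 N down at 2.615 m → arm 2.615 m, τ = 287 × 2.615 = 750.5 N·m counterclockwise.
Weight: 39.5 × 10 = 395 N down at 2.68 m → arm 2.55 m, τ = 395 × 2.55 = 1007 N·m counterclockwise.
Bucket of sand: 17.8 × 10 = 178 N down at 4.41 m → arm 0.82 m, τ = 178 × 0.82 = 146 N·m counterclockwise.
Net load moment about support B = 1904 N·m counterclockwise.
Reaction R at support A is upward at 0 m, arm 5.23 m → moment R × 5.23 clockwise.
Στ = 0 ⇒ R × 5.23 = 1904 ⇒ R = 364 N.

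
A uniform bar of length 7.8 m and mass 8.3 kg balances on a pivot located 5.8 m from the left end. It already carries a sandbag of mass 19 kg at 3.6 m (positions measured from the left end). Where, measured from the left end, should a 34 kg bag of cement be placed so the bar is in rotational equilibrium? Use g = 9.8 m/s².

Sum moments about the pivot (at 5.8 m from the left end) (the support reaction has zero arm there).
Beam weight: 8.3 × 9.8 = 81.34 N down at 3.9 m → arm 1.9 m, τ = 81.34 × 1.9 = 154.5 N·m counterclockwise.
Sandbag: 19 × 9.8 = 186.2 N down at 3.6 m → arm 2.2 m, τ = 186.2 × 2.2 = 409.6 N·m counterclockwise.
Net moment of existing loads = 564.1 N·m counterclockwise.
The bag of cement weighs 34 × 9.8 = 333.2 N and must supply an equal clockwise moment, so its lever arm about the pivot is 564.1 / 333.2 = 1.69 m.
That puts it at 5.8 + 1.69 = 7.49 m from the left end.

x ≈ 7.49 m from the left end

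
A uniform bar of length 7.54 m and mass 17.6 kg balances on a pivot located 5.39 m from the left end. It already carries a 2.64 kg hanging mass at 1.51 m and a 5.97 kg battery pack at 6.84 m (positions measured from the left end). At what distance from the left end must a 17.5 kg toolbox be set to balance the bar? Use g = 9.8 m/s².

x ≈ 7.11 m from the left end

About the pivot (at 5.39 m from the left end):
Beam weight: 17.6 × 9.8 = 172.5 N down at 3.77 m → arm 1.62 m, τ = 172.5 × 1.62 = 279.5 N·m counterclockwise.
Hanging mass: 2.64 × 9.8 = 25.87 N down at 1.51 m → arm 3.88 m, τ = 25.87 × 3.88 = 100.4 N·m counterclockwise.
Battery pack: 5.97 × 9.8 = 58.51 N down at 6.84 m → arm 1.45 m, τ = 58.51 × 1.45 = 84.84 N·m clockwise.
Net moment of existing loads = 295.1 N·m counterclockwise.
The toolbox weighs 17.5 × 9.8 = 171.5 N and must supply an equal clockwise moment, so its lever arm about the pivot is 295.1 / 171.5 = 1.72 m.
That puts it at 5.39 + 1.72 = 7.11 m from the left end.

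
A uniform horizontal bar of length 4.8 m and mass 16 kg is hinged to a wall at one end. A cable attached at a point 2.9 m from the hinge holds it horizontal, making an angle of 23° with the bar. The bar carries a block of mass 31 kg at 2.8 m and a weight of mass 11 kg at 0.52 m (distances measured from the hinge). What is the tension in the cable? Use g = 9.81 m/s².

T ≈ 1130 N

About the hinge:
Beam weight: 16 × 9.81 = 157 N down at 2.4 m → arm 2.4 m, τ = 157 × 2.4 = 376.8 N·m clockwise.
Block: 31 × 9.81 = 304.1 N down at 2.8 m → arm 2.8 m, τ = 304.1 × 2.8 = 851.5 N·m clockwise.
Weight: 11 × 9.81 = 107.9 N down at 0.52 m → arm 0.52 m, τ = 107.9 × 0.52 = 56.11 N·m clockwise.
Total clockwise load moment = 1284 N·m.
The cable tension T acts at 2.9 m; only its component perpendicular to the bar, T sinθ, produces torque. sin 23° = 0.3907.
Balancing moments: T × 2.9 × 0.3907 = 1284, giving T = 1284 / 1.133 = 1130 N.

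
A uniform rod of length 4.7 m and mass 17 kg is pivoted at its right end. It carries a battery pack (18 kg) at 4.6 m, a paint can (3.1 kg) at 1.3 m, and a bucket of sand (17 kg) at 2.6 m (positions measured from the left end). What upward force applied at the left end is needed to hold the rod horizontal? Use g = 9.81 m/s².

About the right end:
Beam weight: 17 × 9.81 = 166.8 N down at 2.35 m → arm 2.35 m, τ = 166.8 × 2.35 = 392 N·m counterclockwise.
Battery pack: 18 × 9.81 = 176.6 N down at 4.6 m → arm 0.1 m, τ = 176.6 × 0.1 = 17.66 N·m counterclockwise.
Paint can: 3.1 × 9.81 = 30.41 N down at 1.3 m → arm 3.4 m, τ = 30.41 × 3.4 = 103.4 N·m counterclockwise.
Bucket of sand: 17 × 9.81 = 166.8 N down at 2.6 m → arm 2.1 m, τ = 166.8 × 2.1 = 350.3 N·m counterclockwise.
Net moment of the loads = 863.4 N·m counterclockwise.
The upward force F acts at the left end, arm 4.7 m, giving F × 4.7 clockwise.
For rotational equilibrium, F × 4.7 = 863.4, so F = 863.4 / 4.7 = 184 N.

F ≈ 184 N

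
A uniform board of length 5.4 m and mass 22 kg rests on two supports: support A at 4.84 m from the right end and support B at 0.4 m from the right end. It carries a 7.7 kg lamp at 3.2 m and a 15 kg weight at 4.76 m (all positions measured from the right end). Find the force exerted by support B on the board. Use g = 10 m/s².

About support A:
Beam weight: 22 × 10 = 220 N down at 2.7 m → arm 2.14 m, τ = 220 × 2.14 = 470.8 N·m clockwise.
Lamp: 7.7 × 10 = 77 N down at 3.2 m → arm 1.64 m, τ = 77 × 1.64 = 126.3 N·m clockwise.
Weight: 15 × 10 = 150 N down at 4.76 m → arm 0.08 m, τ = 150 × 0.08 = 12 N·m clockwise.
Net load moment about support A = 609.1 N·m clockwise.
Reaction R at support B is upward at 0.4 m, arm 4.44 m → moment R × 4.44 counterclockwise.
Setting net torque to zero: R × 4.44 = 609.1 → R = 137 N.

R_B ≈ 137 N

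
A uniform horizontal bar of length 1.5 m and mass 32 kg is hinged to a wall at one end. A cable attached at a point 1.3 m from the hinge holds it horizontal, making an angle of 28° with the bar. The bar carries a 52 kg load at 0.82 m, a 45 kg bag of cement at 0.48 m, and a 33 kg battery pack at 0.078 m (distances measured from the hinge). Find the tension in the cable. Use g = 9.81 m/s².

Taking torques about the hinge:
Beam weight: 32 × 9.81 = 313.9 N down at 0.75 m → arm 0.75 m, τ = 313.9 × 0.75 = 235.4 N·m clockwise.
Load: 52 × 9.81 = 510.1 N down at 0.82 m → arm 0.82 m, τ = 510.1 × 0.82 = 418.3 N·m clockwise.
Bag of cement: 45 × 9.81 = 441.5 N down at 0.48 m → arm 0.48 m, τ = 441.5 × 0.48 = 211.9 N·m clockwise.
Battery pack: 33 × 9.81 = 323.7 N down at 0.078 m → arm 0.078 m, τ = 323.7 × 0.078 = 25.25 N·m clockwise.
Total clockwise load moment = 890.9 N·m.
The cable tension T acts at 1.3 m; only its component perpendicular to the bar, T sinθ, produces torque. sin 28° = 0.4695.
Balancing moments: T × 1.3 × 0.4695 = 890.9, giving T = 890.9 / 0.6103 = 1460 N.

T ≈ 1460 N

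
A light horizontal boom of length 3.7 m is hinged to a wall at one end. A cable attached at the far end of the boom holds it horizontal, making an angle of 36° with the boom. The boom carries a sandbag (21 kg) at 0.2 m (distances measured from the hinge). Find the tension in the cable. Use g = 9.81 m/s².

Take moments about the hinge.
Sandbag: 21 × 9.81 = 206 N down at 0.2 m → arm 0.2 m, τ = 206 × 0.2 = 41.2 N·m clockwise.
Total clockwise load moment = 41.2 N·m.
The cable tension T acts at 3.7 m; only its component perpendicular to the boom, T sinθ, produces torque. sin 36° = 0.5878.
Στ = 0 ⇒ T × 3.7 × 0.5878 = 41.2 ⇒ T = 41.2 / 2.175 = 18.9 N.

T ≈ 18.9 N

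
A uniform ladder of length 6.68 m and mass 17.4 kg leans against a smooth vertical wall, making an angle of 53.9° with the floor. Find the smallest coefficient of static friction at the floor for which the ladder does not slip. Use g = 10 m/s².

Take moments about the foot of the ladder.
Ladder weight 17.4×10 = 174 N acts at 3.34 m along the ladder; its horizontal arm is 3.34·cos53.9° = 1.968 m → τ = 342.4 N·m clockwise.
Wall normal N acts horizontally at the top; its moment arm is the height L sinθ = 6.68·sin53.9° = 5.397 m, counterclockwise.
Balancing moments: N × 5.397 = 342.4, giving N = 63.44 N.
ΣFx = 0 ⇒ f = N_wall = 63.44 N. ΣFy = 0 ⇒ N_floor = 174 N.
μ_min = f / N_floor = 63.44 / 174 = 0.365.

μ_min ≈ 0.365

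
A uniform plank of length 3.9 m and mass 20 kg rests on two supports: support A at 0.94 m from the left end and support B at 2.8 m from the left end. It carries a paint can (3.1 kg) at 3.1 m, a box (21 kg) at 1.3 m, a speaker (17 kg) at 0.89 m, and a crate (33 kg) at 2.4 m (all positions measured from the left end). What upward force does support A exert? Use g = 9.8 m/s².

Sum moments about support B (its reaction then has zero moment arm).
Beam weight: 20 × 9.8 = 196 N down at 1.95 m → arm 0.85 m, τ = 196 × 0.85 = 166.6 N·m counterclockwise.
Paint can: 3.1 × 9.8 = 30.38 N down at 3.1 m → arm 0.3 m, τ = 30.38 × 0.3 = 9.114 N·m clockwise.
Box: 21 × 9.8 = 205.8 N down at 1.3 m → arm 1.5 m, τ = 205.8 × 1.5 = 308.7 N·m counterclockwise.
Speaker: 17 × 9.8 = 166.6 N down at 0.89 m → arm 1.91 m, τ = 166.6 × 1.91 = 318.2 N·m counterclockwise.
Crate: 33 × 9.8 = 323.4 N down at 2.4 m → arm 0.4 m, τ = 323.4 × 0.4 = 129.4 N·m counterclockwise.
Net load moment about support B = 913.8 N·m counterclockwise.
Reaction R at support A is upward at 0.94 m, arm 1.86 m → moment R × 1.86 clockwise.
Balancing moments: R × 1.86 = 913.8, giving R = 491 N.

R_A ≈ 491 N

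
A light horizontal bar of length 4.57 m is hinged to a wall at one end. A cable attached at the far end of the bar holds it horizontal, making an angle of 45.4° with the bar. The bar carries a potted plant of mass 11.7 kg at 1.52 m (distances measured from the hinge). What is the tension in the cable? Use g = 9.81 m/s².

Take moments about the hinge.
Potted plant: 11.7 × 9.81 = 114.8 N down at 1.52 m → arm 1.52 m, τ = 114.8 × 1.52 = 174.5 N·m clockwise.
Total clockwise load moment = 174.5 N·m.
The cable tension T acts at 4.57 m; only its component perpendicular to the bar, T sinθ, produces torque. sin 45.4° = 0.712.
For rotational equilibrium, T × 4.57 × 0.712 = 174.5, so T = 174.5 / 3.254 = 53.6 N.

T ≈ 53.6 N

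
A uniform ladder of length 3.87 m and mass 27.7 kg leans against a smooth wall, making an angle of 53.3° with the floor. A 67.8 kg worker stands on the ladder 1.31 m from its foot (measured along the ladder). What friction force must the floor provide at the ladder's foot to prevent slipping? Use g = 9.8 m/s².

About the foot of the ladder:
Ladder weight 27.7×9.8 = 271.5 N acts at 1.935 m along the ladder; its horizontal arm is 1.935·cos53.3° = 1.156 m → τ = 313.9 N·m clockwise.
Worker: 67.8×9.8 = 664.4 N at 1.31 m → arm 0.7829 m → τ = 520.2 N·m clockwise.
Wall normal N acts horizontally at the top; its moment arm is the height L sinθ = 3.87·sin53.3° = 3.103 m, counterclockwise.
For rotational equilibrium, N × 3.103 = 834.1, so N = 269 N.
ΣFx = 0: friction at the foot balances the wall's push, so f = N_wall = 269 N.

f ≈ 269 N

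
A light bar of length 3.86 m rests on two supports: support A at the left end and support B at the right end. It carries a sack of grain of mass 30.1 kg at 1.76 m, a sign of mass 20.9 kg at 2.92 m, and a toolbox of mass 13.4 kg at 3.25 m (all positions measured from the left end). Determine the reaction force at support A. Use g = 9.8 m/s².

R_A ≈ 231 N

Sum moments about support B (its reaction then has zero moment arm).
Sack of grain: 30.1 × 9.8 = 295 N down at 1.76 m → arm 2.1 m, τ = 295 × 2.1 = 619.5 N·m counterclockwise.
Sign: 20.9 × 9.8 = 204.8 N down at 2.92 m → arm 0.94 m, τ = 204.8 × 0.94 = 192.5 N·m counterclockwise.
Toolbox: 13.4 × 9.8 = 131.3 N down at 3.25 m → arm 0.61 m, τ = 131.3 × 0.61 = 80.09 N·m counterclockwise.
Net load moment about support B = 892.1 N·m counterclockwise.
Reaction R at support A is upward at 0 m, arm 3.86 m → moment R × 3.86 clockwise.
For rotational equilibrium, R × 3.86 = 892.1, so R = 231 N.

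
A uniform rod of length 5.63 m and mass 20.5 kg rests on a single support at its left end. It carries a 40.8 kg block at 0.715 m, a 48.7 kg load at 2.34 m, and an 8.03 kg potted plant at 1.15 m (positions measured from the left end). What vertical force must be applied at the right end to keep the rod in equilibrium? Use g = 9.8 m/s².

Take moments about the left end.
Beam weight: 20.5 × 9.8 = 200.9 N down at 2.815 m → arm 2.815 m, τ = 200.9 × 2.815 = 565.5 N·m clockwise.
Block: 40.8 × 9.8 = 399.8 N down at 0.715 m → arm 0.715 m, τ = 399.8 × 0.715 = 285.9 N·m clockwise.
Load: 48.7 × 9.8 = 477.3 N down at 2.34 m → arm 2.34 m, τ = 477.3 × 2.34 = 1117 N·m clockwise.
Potted plant: 8.03 × 9.8 = 78.69 N down at 1.15 m → arm 1.15 m, τ = 78.69 × 1.15 = 90.49 N·m clockwise.
Net moment of the loads = 2059 N·m clockwise.
The upward force F acts at the right end, arm 5.63 m, giving F × 5.63 counterclockwise.
For rotational equilibrium, F × 5.63 = 2059, so F = 2059 / 5.63 = 366 N.

F ≈ 366 N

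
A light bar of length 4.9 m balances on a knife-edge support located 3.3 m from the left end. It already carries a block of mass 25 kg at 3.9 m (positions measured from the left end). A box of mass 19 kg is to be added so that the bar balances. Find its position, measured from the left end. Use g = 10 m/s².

x ≈ 2.51 m from the left end

About the knife-edge support (at 3.3 m from the left end):
Block: 25 × 10 = 250 N down at 3.9 m → arm 0.6 m, τ = 250 × 0.6 = 150 N·m clockwise.
Net moment of existing loads = 150 N·m clockwise.
The box weighs 19 × 10 = 190 N and must supply an equal counterclockwise moment, so its lever arm about the knife-edge support is 150 / 190 = 0.789 m.
That puts it at 3.3 − 0.789 = 2.51 m from the left end.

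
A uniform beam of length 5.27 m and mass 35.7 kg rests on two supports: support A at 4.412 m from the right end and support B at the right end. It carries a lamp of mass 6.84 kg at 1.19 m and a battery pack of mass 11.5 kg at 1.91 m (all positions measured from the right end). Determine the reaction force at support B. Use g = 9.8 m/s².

R_B ≈ 254 N

Choose support A as the axis so its reaction then has zero moment arm.
Beam weight: 35.7 × 9.8 = 349.9 N down at 2.635 m → arm 1.777 m, τ = 349.9 × 1.777 = 621.8 N·m clockwise.
Lamp: 6.84 × 9.8 = 67.03 N down at 1.19 m → arm 3.222 m, τ = 67.03 × 3.222 = 216 N·m clockwise.
Battery pack: 11.5 × 9.8 = 112.7 N down at 1.91 m → arm 2.502 m, τ = 112.7 × 2.502 = 282 N·m clockwise.
Net load moment about support A = 1120 N·m clockwise.
Reaction R at support B is upward at 0 m, arm 4.412 m → moment R × 4.412 counterclockwise.
Στ = 0 ⇒ R × 4.412 = 1120 ⇒ R = 254 N.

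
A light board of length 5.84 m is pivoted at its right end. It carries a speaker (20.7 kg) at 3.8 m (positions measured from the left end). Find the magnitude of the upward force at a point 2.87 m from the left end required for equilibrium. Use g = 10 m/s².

Sum moments about the right end (the unknown pivot reaction has zero arm there).
Speaker: 20.7 × 10 = 207 N down at 3.8 m → arm 2.04 m, τ = 207 × 2.04 = 422.3 N·m counterclockwise.
Net moment of the loads = 422.3 N·m counterclockwise.
The upward force F acts at a point 2.87 m from the left end, arm 2.97 m, giving F × 2.97 clockwise.
Στ = 0 ⇒ F × 2.97 = 422.3 ⇒ F = 422.3 / 2.97 = 142 N.

F ≈ 142 N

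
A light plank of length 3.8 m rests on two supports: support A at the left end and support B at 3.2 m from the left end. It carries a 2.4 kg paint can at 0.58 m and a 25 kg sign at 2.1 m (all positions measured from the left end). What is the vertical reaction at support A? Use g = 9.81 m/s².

R_A ≈ 104 N

Take moments about support B.
Paint can: 2.4 × 9.81 = 23.54 N down at 0.58 m → arm 2.62 m, τ = 23.54 × 2.62 = 61.67 N·m counterclockwise.
Sign: 25 × 9.81 = 245.2 N down at 2.1 m → arm 1.1 m, τ = 245.2 × 1.1 = 269.7 N·m counterclockwise.
Net load moment about support B = 331.4 N·m counterclockwise.
Reaction R at support A is upward at 0 m, arm 3.2 m → moment R × 3.2 clockwise.
For rotational equilibrium, R × 3.2 = 331.4, so R = 104 N.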